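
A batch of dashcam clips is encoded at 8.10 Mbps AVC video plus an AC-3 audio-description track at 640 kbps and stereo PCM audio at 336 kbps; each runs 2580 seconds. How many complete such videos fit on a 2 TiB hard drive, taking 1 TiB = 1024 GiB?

Audio total: 640 + 336 = 976 kbps = 0.976 Mbps.
Total bitrate: 9.076 Mbps.
Per item: 9.076 Mbps × 2580 s = 23,416 Mb = 2,927 MB.
Capacity: 2 TiB = 17,592,186 Mb; 751.29 items → 751 complete.

751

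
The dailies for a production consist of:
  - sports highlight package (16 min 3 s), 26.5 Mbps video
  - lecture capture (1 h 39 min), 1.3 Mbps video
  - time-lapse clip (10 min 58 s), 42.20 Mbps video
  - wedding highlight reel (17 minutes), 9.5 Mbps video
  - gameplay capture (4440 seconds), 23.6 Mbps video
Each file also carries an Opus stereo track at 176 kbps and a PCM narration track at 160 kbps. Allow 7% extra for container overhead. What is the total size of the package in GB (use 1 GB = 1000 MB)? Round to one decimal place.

Audio total: 176 + 160 = 336 kbps = 0.336 Mbps.
sports highlight package: 26.836 Mbps × 963 s × 1.07 = 27652.1 Mb
lecture capture: 1.636 Mbps × 5940 s × 1.07 = 10398.1 Mb
time-lapse clip: 42.536 Mbps × 658 s × 1.07 = 29947.9 Mb
wedding highlight reel: 9.836 Mbps × 1020 s × 1.07 = 10735.0 Mb
gameplay capture: 23.936 Mbps × 4440 s × 1.07 = 113715.1 Mb
Total: 192448.2 Mb = 24056.0 MB.
= 24.06 GB.

24.1 GB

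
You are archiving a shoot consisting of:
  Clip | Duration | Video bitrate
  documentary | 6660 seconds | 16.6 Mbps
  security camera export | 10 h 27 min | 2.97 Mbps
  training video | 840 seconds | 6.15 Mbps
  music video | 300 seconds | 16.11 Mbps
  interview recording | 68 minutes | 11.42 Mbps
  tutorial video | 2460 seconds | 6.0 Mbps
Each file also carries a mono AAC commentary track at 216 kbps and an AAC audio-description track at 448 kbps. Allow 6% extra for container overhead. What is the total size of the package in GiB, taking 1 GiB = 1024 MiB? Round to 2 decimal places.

40.49 GiB

Audio total: 216 + 448 = 664 kbps = 0.664 Mbps.
documentary: 17.264 Mbps × 6660 s × 1.06 = 121876.9 Mb
security camera export: 3.634 Mbps × 37620 s × 1.06 = 144913.7 Mb
training video: 6.814 Mbps × 840 s × 1.06 = 6067.2 Mb
music video: 16.774 Mbps × 300 s × 1.06 = 5334.1 Mb
interview recording: 12.084 Mbps × 4080 s × 1.06 = 52260.9 Mb
tutorial video: 6.664 Mbps × 2460 s × 1.06 = 17377.0 Mb
Total: 347829.9 Mb = 43478.7 MB.
= 40.49 GiB.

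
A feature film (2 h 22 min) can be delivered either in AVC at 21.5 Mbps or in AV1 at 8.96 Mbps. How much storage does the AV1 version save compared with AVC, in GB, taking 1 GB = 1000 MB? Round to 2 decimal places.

13.36 GB

2 h 22 min = 142 min = 8520 s
AVC: 21.500 Mbps × 8520 s = 183180.0 Mb = 22.898 GB.
AV1: 8.960 Mbps × 8520 s = 76339.2 Mb = 9.542 GB.
Saving: 22.898 − 9.542 = 13.355 GB.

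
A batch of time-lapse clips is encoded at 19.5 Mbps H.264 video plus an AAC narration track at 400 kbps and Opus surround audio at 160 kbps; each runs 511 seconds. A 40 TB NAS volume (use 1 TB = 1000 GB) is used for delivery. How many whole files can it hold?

31217

Audio total: 400 + 160 = 560 kbps = 0.560 Mbps.
Total bitrate: 20.060 Mbps.
Per item: 20.060 Mbps × 511 s = 10,251 Mb = 1,281 MB.
Capacity: 40 TB = 320,000,000 Mb; 31217.50 items → 31217 complete.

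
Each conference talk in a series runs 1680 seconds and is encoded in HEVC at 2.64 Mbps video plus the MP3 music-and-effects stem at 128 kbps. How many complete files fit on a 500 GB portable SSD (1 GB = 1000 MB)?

860

Audio: 128 kbps = 0.128 Mbps.
Total bitrate: 2.768 Mbps.
Per item: 2.768 Mbps × 1680 s = 4,650 Mb = 581.3 MB.
Capacity: 500 GB = 4,000,000 Mb; 860.17 items → 860 complete.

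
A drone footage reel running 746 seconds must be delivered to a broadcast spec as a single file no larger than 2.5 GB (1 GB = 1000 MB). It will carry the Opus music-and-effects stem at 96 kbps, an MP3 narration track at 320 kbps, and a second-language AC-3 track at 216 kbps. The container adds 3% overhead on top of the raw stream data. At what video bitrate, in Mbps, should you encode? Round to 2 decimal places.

25.40 Mbps

Budget: 2.5 GB = 20000.0 Mb.
Stream payload after overhead: 20000.0 / 1.03 = 19417.5 Mb.
Total bitrate budget: 19417.5 Mb / 746 s = 26.029 Mbps.
Audio total: 96 + 320 + 216 = 632 kbps = 0.632 Mbps.
Video: 26.029 − 0.632 = 25.397 Mbps.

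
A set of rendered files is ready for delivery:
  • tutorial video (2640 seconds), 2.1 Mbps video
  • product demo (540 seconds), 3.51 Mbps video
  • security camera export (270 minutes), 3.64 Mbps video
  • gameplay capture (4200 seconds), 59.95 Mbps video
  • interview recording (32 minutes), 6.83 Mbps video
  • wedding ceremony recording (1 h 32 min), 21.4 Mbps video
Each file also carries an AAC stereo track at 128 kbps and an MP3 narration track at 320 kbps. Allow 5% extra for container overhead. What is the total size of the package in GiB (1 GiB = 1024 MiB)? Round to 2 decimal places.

56.64 GiB

Audio total: 128 + 320 = 448 kbps = 0.448 Mbps.
tutorial video: 2.548 Mbps × 2640 s × 1.05 = 7063.1 Mb
product demo: 3.958 Mbps × 540 s × 1.05 = 2244.2 Mb
security camera export: 4.088 Mbps × 16200 s × 1.05 = 69536.9 Mb
gameplay capture: 60.398 Mbps × 4200 s × 1.05 = 266355.2 Mb
interview recording: 7.278 Mbps × 1920 s × 1.05 = 14672.4 Mb
wedding ceremony recording: 21.848 Mbps × 5520 s × 1.05 = 126631.0 Mb
Total: 486502.8 Mb = 60812.8 MB.
= 56.64 GiB.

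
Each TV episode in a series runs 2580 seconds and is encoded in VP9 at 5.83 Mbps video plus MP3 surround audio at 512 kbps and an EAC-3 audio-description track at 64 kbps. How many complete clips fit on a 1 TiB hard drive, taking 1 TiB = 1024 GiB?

Audio total: 512 + 64 = 576 kbps = 0.576 Mbps.
Total bitrate: 6.406 Mbps.
Per item: 6.406 Mbps × 2580 s = 16,527 Mb = 2,066 MB.
Capacity: 1 TiB = 8,796,093 Mb; 532.21 items → 532 complete.

532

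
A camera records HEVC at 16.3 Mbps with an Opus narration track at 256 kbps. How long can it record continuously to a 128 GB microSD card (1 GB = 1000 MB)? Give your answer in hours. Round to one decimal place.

17.2 hours

Audio: 256 kbps = 0.256 Mbps.
Total bitrate: 16.3 + 0.256 = 16.556 Mbps.
Capacity: 128 GB = 1,024,000 Mb.
Recording time: 1,024,000 / 16.556 = 61,851 s ≈ 17.2 hours.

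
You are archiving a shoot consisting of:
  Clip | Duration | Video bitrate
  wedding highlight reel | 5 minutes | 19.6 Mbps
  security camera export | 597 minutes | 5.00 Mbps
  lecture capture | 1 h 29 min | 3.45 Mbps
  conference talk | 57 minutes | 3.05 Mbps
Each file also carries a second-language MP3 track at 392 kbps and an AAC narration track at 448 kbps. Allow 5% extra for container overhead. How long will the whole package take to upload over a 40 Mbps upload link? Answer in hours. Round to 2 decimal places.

Audio total: 392 + 448 = 840 kbps = 0.840 Mbps.
wedding highlight reel: 20.440 Mbps × 300 s × 1.05 = 6438.6 Mb
security camera export: 5.840 Mbps × 35820 s × 1.05 = 219648.2 Mb
lecture capture: 4.290 Mbps × 5340 s × 1.05 = 24054.0 Mb
conference talk: 3.890 Mbps × 3420 s × 1.05 = 13969.0 Mb
Total: 264109.9 Mb = 33013.7 MB.
At 40 Mbps: 264109.9 / 40 = 6603 s ≈ 1.83 hours.

1.83 hours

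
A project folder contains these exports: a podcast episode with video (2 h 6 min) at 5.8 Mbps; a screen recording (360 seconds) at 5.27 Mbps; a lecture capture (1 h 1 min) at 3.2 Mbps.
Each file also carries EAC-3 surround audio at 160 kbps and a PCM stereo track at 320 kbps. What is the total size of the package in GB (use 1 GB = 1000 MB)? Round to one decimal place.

Audio total: 160 + 320 = 480 kbps = 0.480 Mbps.
podcast episode with video: 6.280 Mbps × 7560 s = 47476.8 Mb
screen recording: 5.750 Mbps × 360 s = 2070.0 Mb
lecture capture: 3.680 Mbps × 3660 s = 13468.8 Mb
Total: 63015.6 Mb = 7876.9 MB.
= 7.877 GB.

7.9 GB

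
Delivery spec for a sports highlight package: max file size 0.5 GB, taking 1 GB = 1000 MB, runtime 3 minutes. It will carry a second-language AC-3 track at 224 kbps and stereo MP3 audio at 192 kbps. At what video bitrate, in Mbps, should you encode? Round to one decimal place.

21.8 Mbps

Budget: 0.5 GB = 4000.0 Mb.
3 min = 180 s
Total bitrate budget: 4000.0 Mb / 180 s = 22.222 Mbps.
Audio total: 224 + 192 = 416 kbps = 0.416 Mbps.
Video: 22.222 − 0.416 = 21.806 Mbps.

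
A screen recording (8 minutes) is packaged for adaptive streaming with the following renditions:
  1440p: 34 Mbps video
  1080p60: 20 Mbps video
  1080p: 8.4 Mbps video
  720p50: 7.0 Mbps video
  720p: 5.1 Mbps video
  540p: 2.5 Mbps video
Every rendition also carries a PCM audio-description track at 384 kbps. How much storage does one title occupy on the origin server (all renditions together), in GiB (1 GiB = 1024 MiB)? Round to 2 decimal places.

4.43 GiB

8 min = 480 s
Audio: 384 kbps = 0.384 Mbps.
Sum of rendition bitrates: (34+0.384) + (20+0.384) + (8.4+0.384) + (7.0+0.384) + (5.1+0.384) + (2.5+0.384) = 79.304 Mbps.
× 480 s = 38,066 Mb = 4,758 MB = 4.431 GiB.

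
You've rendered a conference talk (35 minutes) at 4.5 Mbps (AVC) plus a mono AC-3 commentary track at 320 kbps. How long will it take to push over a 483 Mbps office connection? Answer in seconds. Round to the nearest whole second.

35 min = 2100 s
Audio: 320 kbps = 0.320 Mbps.
Total bitrate: 4.820 Mbps.
File: 4.820 Mbps × 2100 s = 10122.0 Mb.
At 483 Mbps: 10122.0 / 483 = 21.0 s ≈ 21 seconds.

21 seconds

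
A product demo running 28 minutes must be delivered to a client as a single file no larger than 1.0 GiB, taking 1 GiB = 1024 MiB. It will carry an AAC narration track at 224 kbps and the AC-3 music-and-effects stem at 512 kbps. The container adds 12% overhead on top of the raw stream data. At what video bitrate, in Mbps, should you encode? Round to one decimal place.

Budget: 1.0 GiB = 8589.9 Mb.
Stream payload after overhead: 8589.9 / 1.12 = 7669.6 Mb.
28 min = 1680 s
Total bitrate budget: 7669.6 Mb / 1680 s = 4.565 Mbps.
Audio total: 224 + 512 = 736 kbps = 0.736 Mbps.
Video: 4.565 − 0.736 = 3.829 Mbps.

3.8 Mbps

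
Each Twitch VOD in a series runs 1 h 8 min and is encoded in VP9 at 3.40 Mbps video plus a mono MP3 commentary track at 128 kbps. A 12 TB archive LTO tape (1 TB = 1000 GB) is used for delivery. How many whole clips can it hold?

1 h 8 min = 68 min = 4080 s
Audio: 128 kbps = 0.128 Mbps.
Total bitrate: 3.528 Mbps.
Per item: 3.528 Mbps × 4080 s = 14,394 Mb = 1,799 MB.
Capacity: 12 TB = 96,000,000 Mb; 6669.33 items → 6669 complete.

6669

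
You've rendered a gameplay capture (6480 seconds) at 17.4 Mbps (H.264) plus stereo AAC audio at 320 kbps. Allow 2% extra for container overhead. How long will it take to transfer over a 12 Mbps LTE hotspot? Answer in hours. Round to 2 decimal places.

2.71 hours

Audio: 320 kbps = 0.320 Mbps.
Total bitrate: 17.720 Mbps.
File: 17.720 Mbps × 6480 s = 114825.6 Mb.
With 2% container overhead: ×1.02. → 117122.1 Mb.
At 12 Mbps: 117122.1 / 12 = 9760.2 s ≈ 2.71 hours.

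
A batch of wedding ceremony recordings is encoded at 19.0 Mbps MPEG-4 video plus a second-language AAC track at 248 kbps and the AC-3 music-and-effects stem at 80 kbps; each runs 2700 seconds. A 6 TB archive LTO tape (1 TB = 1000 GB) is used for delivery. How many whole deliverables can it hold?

919

Audio total: 248 + 80 = 328 kbps = 0.328 Mbps.
Total bitrate: 19.328 Mbps.
Per item: 19.328 Mbps × 2700 s = 52,186 Mb = 6,523 MB.
Capacity: 6 TB = 48,000,000 Mb; 919.79 items → 919 complete.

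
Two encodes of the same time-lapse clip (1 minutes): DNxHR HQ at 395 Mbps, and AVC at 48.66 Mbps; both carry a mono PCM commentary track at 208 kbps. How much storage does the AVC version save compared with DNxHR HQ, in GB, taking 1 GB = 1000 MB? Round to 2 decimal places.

2.60 GB

Audio: 208 kbps = 0.208 Mbps.
DNxHR HQ: 395.208 Mbps × 60 s = 23712.5 Mb = 2.964 GB.
AVC: 48.868 Mbps × 60 s = 2932.1 Mb = 0.367 GB.
Saving: 2.964 − 0.367 = 2.598 GB.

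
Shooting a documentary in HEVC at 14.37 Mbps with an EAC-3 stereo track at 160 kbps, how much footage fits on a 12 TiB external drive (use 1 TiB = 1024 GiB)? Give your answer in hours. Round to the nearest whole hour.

2018 hours

Audio: 160 kbps = 0.160 Mbps.
Total bitrate: 14.37 + 0.160 = 14.530 Mbps.
Capacity: 12 TiB = 105,553,116 Mb.
Recording time: 105,553,116 / 14.530 = 7,264,495 s ≈ 2,018 hours.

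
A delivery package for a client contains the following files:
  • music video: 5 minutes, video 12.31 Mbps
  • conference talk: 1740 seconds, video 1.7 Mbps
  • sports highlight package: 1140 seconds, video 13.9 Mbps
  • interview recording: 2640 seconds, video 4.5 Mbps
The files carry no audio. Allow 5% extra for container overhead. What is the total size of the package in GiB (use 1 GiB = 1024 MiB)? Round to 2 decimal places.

music video: 12.310 Mbps × 300 s × 1.05 = 3877.7 Mb
conference talk: 1.700 Mbps × 1740 s × 1.05 = 3105.9 Mb
sports highlight package: 13.900 Mbps × 1140 s × 1.05 = 16638.3 Mb
interview recording: 4.500 Mbps × 2640 s × 1.05 = 12474.0 Mb
Total: 36095.8 Mb = 4512.0 MB.
= 4.202 GiB.

4.20 GiB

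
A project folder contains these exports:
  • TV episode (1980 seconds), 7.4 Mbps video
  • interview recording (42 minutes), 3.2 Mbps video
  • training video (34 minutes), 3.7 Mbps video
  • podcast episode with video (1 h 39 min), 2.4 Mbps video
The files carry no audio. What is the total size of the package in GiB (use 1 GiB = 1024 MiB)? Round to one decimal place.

5.2 GiB

TV episode: 7.400 Mbps × 1980 s = 14652.0 Mb
interview recording: 3.200 Mbps × 2520 s = 8064.0 Mb
training video: 3.700 Mbps × 2040 s = 7548.0 Mb
podcast episode with video: 2.400 Mbps × 5940 s = 14256.0 Mb
Total: 44520.0 Mb = 5565.0 MB.
= 5.183 GiB.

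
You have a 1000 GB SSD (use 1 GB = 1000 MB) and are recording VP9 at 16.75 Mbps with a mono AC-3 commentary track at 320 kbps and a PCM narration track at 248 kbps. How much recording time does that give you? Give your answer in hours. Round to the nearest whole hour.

Audio total: 320 + 248 = 568 kbps = 0.568 Mbps.
Total bitrate: 16.75 + 0.568 = 17.318 Mbps.
Capacity: 1000 GB = 8,000,000 Mb.
Recording time: 8,000,000 / 17.318 = 461,947 s ≈ 128 hours.

128 hours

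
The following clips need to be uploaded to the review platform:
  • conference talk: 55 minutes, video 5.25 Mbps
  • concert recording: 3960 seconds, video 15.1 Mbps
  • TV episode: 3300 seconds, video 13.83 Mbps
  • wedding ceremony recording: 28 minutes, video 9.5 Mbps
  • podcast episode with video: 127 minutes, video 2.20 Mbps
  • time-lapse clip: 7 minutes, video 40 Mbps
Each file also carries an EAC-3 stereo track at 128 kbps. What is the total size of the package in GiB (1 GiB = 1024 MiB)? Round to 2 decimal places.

20.36 GiB

Audio: 128 kbps = 0.128 Mbps.
conference talk: 5.378 Mbps × 3300 s = 17747.4 Mb
concert recording: 15.228 Mbps × 3960 s = 60302.9 Mb
TV episode: 13.958 Mbps × 3300 s = 46061.4 Mb
wedding ceremony recording: 9.628 Mbps × 1680 s = 16175.0 Mb
podcast episode with video: 2.328 Mbps × 7620 s = 17739.4 Mb
time-lapse clip: 40.128 Mbps × 420 s = 16853.8 Mb
Total: 174879.8 Mb = 21860.0 MB.
= 20.36 GiB.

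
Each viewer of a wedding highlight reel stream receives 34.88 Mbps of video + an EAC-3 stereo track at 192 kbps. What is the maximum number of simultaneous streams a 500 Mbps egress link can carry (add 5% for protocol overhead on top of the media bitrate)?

13

Audio: 192 kbps = 0.192 Mbps.
Per-viewer media rate: 35.072 Mbps.
On the wire with 5% overhead: 36.826 Mbps.
500 Mbps = 500.0 Mbps; 500.0 / 36.826 = 13.58 → 13 viewers.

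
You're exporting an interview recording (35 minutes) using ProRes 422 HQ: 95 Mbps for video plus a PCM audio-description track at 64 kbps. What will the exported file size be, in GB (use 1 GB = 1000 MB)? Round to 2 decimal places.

24.95 GB

35 min = 2100 s
Audio: 64 kbps = 0.064 Mbps.
Total bitrate: 95 + 0.064 = 95.064 Mbps.
Stream data: 95.064 Mbps × 2100 s = 199634.4 Mb.
199,634 Mb ÷ 8 = 24,954 MB → 24.95 GB.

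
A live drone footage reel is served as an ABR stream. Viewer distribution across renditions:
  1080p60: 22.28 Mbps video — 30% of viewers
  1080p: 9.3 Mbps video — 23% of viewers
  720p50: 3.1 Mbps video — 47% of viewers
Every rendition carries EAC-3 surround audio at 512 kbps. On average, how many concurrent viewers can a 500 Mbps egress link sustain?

Audio: 512 kbps = 0.512 Mbps.
Average per-viewer bitrate: 0.30×22.792 + 0.23×9.812 + 0.47×3.612 = 10.792 Mbps.
500 Mbps = 500.0 Mbps; 500.0 / 10.792 = 46.33 → 46.

46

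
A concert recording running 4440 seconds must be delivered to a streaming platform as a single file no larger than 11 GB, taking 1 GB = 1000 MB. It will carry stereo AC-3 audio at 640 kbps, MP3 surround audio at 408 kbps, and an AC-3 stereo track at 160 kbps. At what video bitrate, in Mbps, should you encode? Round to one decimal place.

Budget: 11 GB = 88000.0 Mb.
Total bitrate budget: 88000.0 Mb / 4440 s = 19.820 Mbps.
Audio total: 640 + 408 + 160 = 1208 kbps = 1.208 Mbps.
Video: 19.820 − 1.208 = 18.612 Mbps.

18.6 Mbps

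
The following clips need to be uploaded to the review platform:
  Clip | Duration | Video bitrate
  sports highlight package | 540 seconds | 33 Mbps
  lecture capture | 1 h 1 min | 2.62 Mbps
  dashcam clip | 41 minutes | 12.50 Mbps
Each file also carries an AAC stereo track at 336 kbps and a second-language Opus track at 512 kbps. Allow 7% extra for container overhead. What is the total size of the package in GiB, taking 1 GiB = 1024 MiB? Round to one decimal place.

7.9 GiB

Audio total: 336 + 512 = 848 kbps = 0.848 Mbps.
sports highlight package: 33.848 Mbps × 540 s × 1.07 = 19557.4 Mb
lecture capture: 3.468 Mbps × 3660 s × 1.07 = 13581.4 Mb
dashcam clip: 13.348 Mbps × 2460 s × 1.07 = 35134.6 Mb
Total: 68273.4 Mb = 8534.2 MB.
= 7.948 GiB.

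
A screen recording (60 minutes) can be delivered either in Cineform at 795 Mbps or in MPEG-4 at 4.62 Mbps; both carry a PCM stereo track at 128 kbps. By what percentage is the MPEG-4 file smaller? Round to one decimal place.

60 min = 3600 s
Audio: 128 kbps = 0.128 Mbps.
Cineform: 795.128 Mbps × 3600 s = 2862460.8 Mb = 357.808 GB.
MPEG-4: 4.748 Mbps × 3600 s = 17092.8 Mb = 2.137 GB.
Reduction: (1 − 2.137/357.808) × 100 = 99.40%.

99.4%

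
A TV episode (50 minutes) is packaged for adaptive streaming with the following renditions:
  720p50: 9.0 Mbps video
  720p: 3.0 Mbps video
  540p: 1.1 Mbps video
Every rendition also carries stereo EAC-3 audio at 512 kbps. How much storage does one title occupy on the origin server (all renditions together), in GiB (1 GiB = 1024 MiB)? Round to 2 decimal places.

5.11 GiB

50 min = 3000 s
Audio: 512 kbps = 0.512 Mbps.
Sum of rendition bitrates: (9.0+0.512) + (3.0+0.512) + (1.1+0.512) = 14.636 Mbps.
× 3000 s = 43,908 Mb = 5,488 MB = 5.112 GiB.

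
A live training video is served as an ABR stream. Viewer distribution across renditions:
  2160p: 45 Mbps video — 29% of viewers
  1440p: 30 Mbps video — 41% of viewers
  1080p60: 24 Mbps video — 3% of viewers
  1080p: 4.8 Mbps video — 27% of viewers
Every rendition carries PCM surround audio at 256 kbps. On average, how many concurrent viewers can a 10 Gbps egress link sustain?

362

Audio: 256 kbps = 0.256 Mbps.
Average per-viewer bitrate: 0.29×45.256 + 0.41×30.256 + 0.03×24.256 + 0.27×5.056 = 27.622 Mbps.
10 Gbps = 10,000 Mbps; 10,000 / 27.622 = 362.03 → 362.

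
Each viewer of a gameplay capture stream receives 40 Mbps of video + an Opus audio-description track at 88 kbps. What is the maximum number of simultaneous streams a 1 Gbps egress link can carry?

24

Audio: 88 kbps = 0.088 Mbps.
Per-viewer media rate: 40.088 Mbps.
1 Gbps = 1,000 Mbps; 1,000 / 40.088 = 24.95 → 24 viewers.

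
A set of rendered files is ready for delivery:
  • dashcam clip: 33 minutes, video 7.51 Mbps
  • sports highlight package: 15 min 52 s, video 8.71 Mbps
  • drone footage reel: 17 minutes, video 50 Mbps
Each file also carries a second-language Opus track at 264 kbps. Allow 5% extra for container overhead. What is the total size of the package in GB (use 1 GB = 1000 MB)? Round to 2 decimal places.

9.87 GB

Audio: 264 kbps = 0.264 Mbps.
dashcam clip: 7.774 Mbps × 1980 s × 1.05 = 16162.1 Mb
sports highlight package: 8.974 Mbps × 952 s × 1.05 = 8970.4 Mb
drone footage reel: 50.264 Mbps × 1020 s × 1.05 = 53832.7 Mb
Total: 78965.3 Mb = 9870.7 MB.
= 9.871 GB.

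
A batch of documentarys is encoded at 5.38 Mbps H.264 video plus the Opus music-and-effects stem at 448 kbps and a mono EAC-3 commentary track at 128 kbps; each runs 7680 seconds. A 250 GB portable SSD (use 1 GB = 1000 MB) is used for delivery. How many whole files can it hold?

43

Audio total: 448 + 128 = 576 kbps = 0.576 Mbps.
Total bitrate: 5.956 Mbps.
Per item: 5.956 Mbps × 7680 s = 45,742 Mb = 5,718 MB.
Capacity: 250 GB = 2,000,000 Mb; 43.72 items → 43 complete.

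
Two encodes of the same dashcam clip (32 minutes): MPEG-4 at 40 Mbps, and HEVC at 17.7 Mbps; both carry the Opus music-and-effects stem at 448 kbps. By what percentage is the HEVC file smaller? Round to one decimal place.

55.1%

32 min = 1920 s
Audio: 448 kbps = 0.448 Mbps.
MPEG-4: 40.448 Mbps × 1920 s = 77660.2 Mb = 9.708 GB.
HEVC: 18.148 Mbps × 1920 s = 34844.2 Mb = 4.356 GB.
Reduction: (1 − 4.356/9.708) × 100 = 55.13%.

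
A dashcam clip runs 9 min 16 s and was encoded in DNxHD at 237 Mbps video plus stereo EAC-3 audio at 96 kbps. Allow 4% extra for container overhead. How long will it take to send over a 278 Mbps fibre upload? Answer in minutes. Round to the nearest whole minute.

9 min 16 s = 556 s
Audio: 96 kbps = 0.096 Mbps.
Total bitrate: 237.096 Mbps.
File: 237.096 Mbps × 556 s = 131825.4 Mb.
With 4% container overhead: ×1.04. → 137098.4 Mb.
At 278 Mbps: 137098.4 / 278 = 493.2 s ≈ 8.22 minutes.

8 minutes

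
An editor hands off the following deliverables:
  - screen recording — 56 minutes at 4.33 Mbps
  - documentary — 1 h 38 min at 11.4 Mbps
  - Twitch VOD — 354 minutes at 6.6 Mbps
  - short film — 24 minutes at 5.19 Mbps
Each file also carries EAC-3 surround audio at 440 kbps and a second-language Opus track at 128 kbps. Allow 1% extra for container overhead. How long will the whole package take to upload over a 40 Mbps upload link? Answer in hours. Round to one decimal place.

Audio total: 440 + 128 = 568 kbps = 0.568 Mbps.
screen recording: 4.898 Mbps × 3360 s × 1.01 = 16621.9 Mb
documentary: 11.968 Mbps × 5880 s × 1.01 = 71075.6 Mb
Twitch VOD: 7.168 Mbps × 21240 s × 1.01 = 153770.8 Mb
short film: 5.758 Mbps × 1440 s × 1.01 = 8374.4 Mb
Total: 249842.6 Mb = 31230.3 MB.
At 40 Mbps: 249842.6 / 40 = 6246 s ≈ 1.74 hours.

1.7 hours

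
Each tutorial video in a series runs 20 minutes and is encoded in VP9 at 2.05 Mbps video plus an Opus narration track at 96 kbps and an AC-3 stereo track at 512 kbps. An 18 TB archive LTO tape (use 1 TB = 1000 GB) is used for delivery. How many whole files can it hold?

45146

20 min = 1200 s
Audio total: 96 + 512 = 608 kbps = 0.608 Mbps.
Total bitrate: 2.658 Mbps.
Per item: 2.658 Mbps × 1200 s = 3,190 Mb = 398.7 MB.
Capacity: 18 TB = 144,000,000 Mb; 45146.73 items → 45146 complete.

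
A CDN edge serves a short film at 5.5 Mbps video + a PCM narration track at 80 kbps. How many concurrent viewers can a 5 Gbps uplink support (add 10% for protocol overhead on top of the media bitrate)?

Audio: 80 kbps = 0.080 Mbps.
Per-viewer media rate: 5.580 Mbps.
On the wire with 10% overhead: 6.138 Mbps.
5 Gbps = 5,000 Mbps; 5,000 / 6.138 = 814.60 → 814 viewers.

814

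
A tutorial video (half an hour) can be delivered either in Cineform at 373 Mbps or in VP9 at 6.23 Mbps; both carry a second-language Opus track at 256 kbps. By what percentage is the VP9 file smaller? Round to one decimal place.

98.3%

30 min = 1800 s
Audio: 256 kbps = 0.256 Mbps.
Cineform: 373.256 Mbps × 1800 s = 671860.8 Mb = 78.215 GiB.
VP9: 6.486 Mbps × 1800 s = 11674.8 Mb = 1.359 GiB.
Reduction: (1 − 1.359/78.215) × 100 = 98.26%.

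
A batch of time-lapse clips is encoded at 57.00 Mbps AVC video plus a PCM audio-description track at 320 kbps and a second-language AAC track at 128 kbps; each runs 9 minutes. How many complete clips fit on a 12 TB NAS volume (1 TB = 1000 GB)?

9 min = 540 s
Audio total: 320 + 128 = 448 kbps = 0.448 Mbps.
Total bitrate: 57.448 Mbps.
Per item: 57.448 Mbps × 540 s = 31,022 Mb = 3,878 MB.
Capacity: 12 TB = 96,000,000 Mb; 3094.59 items → 3094 complete.

3094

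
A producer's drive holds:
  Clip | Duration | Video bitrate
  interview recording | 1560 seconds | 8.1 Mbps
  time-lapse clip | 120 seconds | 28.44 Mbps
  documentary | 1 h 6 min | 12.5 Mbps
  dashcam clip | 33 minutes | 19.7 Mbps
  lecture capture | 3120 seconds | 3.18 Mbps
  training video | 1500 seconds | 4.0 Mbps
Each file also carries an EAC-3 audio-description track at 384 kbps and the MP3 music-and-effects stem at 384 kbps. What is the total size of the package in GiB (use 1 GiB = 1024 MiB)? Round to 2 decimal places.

Audio total: 384 + 384 = 768 kbps = 0.768 Mbps.
interview recording: 8.868 Mbps × 1560 s = 13834.1 Mb
time-lapse clip: 29.208 Mbps × 120 s = 3505.0 Mb
documentary: 13.268 Mbps × 3960 s = 52541.3 Mb
dashcam clip: 20.468 Mbps × 1980 s = 40526.6 Mb
lecture capture: 3.948 Mbps × 3120 s = 12317.8 Mb
training video: 4.768 Mbps × 1500 s = 7152.0 Mb
Total: 129876.7 Mb = 16234.6 MB.
= 15.12 GiB.

15.12 GiB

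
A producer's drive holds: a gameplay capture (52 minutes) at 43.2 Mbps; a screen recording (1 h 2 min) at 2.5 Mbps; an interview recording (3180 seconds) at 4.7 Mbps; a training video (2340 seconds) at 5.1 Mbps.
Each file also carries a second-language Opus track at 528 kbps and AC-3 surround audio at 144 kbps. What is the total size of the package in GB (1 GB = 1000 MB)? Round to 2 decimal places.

22.41 GB

Audio total: 528 + 144 = 672 kbps = 0.672 Mbps.
gameplay capture: 43.872 Mbps × 3120 s = 136880.6 Mb
screen recording: 3.172 Mbps × 3720 s = 11799.8 Mb
interview recording: 5.372 Mbps × 3180 s = 17083.0 Mb
training video: 5.772 Mbps × 2340 s = 13506.5 Mb
Total: 179269.9 Mb = 22408.7 MB.
= 22.41 GB.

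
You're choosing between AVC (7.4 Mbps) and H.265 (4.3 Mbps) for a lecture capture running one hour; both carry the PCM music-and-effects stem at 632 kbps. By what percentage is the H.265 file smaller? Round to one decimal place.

1 h = 3600 s
Audio: 632 kbps = 0.632 Mbps.
AVC: 8.032 Mbps × 3600 s = 28915.2 Mb = 3.614 GB.
H.265: 4.932 Mbps × 3600 s = 17755.2 Mb = 2.219 GB.
Reduction: (1 − 2.219/3.614) × 100 = 38.60%.

38.6%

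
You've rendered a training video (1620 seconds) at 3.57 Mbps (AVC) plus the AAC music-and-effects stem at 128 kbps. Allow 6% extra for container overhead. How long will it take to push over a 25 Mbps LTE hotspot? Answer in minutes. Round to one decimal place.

Audio: 128 kbps = 0.128 Mbps.
Total bitrate: 3.698 Mbps.
File: 3.698 Mbps × 1620 s = 5990.8 Mb.
With 6% container overhead: ×1.06. → 6350.2 Mb.
At 25 Mbps: 6350.2 / 25 = 254.0 s ≈ 4.23 minutes.

4.2 minutes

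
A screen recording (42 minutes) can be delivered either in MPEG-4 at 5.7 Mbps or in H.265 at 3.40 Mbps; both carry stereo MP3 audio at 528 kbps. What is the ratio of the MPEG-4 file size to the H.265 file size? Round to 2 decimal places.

1.59

42 min = 2520 s
Audio: 528 kbps = 0.528 Mbps.
MPEG-4: 6.228 Mbps × 2520 s = 15694.6 Mb = 1.827 GiB.
H.265: 3.928 Mbps × 2520 s = 9898.6 Mb = 1.152 GiB.
Ratio: 1.827 / 1.152 = 1.586.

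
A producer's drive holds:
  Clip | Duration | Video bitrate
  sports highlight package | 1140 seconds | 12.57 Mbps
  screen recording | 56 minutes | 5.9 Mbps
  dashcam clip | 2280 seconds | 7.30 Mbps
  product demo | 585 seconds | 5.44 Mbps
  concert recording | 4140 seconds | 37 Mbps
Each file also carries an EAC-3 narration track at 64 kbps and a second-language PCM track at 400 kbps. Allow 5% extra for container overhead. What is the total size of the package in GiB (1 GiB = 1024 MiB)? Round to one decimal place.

Audio total: 64 + 400 = 464 kbps = 0.464 Mbps.
sports highlight package: 13.034 Mbps × 1140 s × 1.05 = 15601.7 Mb
screen recording: 6.364 Mbps × 3360 s × 1.05 = 22452.2 Mb
dashcam clip: 7.764 Mbps × 2280 s × 1.05 = 18587.0 Mb
product demo: 5.904 Mbps × 585 s × 1.05 = 3626.5 Mb
concert recording: 37.464 Mbps × 4140 s × 1.05 = 162856.0 Mb
Total: 223123.4 Mb = 27890.4 MB.
= 25.97 GiB.

26.0 GiB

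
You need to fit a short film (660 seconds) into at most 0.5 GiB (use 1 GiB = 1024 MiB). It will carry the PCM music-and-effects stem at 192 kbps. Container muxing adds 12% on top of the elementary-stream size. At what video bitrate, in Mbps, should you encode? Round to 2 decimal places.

5.62 Mbps

Budget: 0.5 GiB = 4295.0 Mb.
Stream payload after overhead: 4295.0 / 1.12 = 3834.8 Mb.
Total bitrate budget: 3834.8 Mb / 660 s = 5.810 Mbps.
Audio: 192 kbps = 0.192 Mbps.
Video: 5.810 − 0.192 = 5.618 Mbps.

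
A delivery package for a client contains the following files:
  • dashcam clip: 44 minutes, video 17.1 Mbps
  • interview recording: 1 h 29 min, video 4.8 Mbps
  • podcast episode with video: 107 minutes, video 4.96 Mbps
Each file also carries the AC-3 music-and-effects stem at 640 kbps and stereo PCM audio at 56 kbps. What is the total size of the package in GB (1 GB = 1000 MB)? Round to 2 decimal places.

Audio total: 640 + 56 = 696 kbps = 0.696 Mbps.
dashcam clip: 17.796 Mbps × 2640 s = 46981.4 Mb
interview recording: 5.496 Mbps × 5340 s = 29348.6 Mb
podcast episode with video: 5.656 Mbps × 6420 s = 36311.5 Mb
Total: 112641.6 Mb = 14080.2 MB.
= 14.08 GB.

14.08 GB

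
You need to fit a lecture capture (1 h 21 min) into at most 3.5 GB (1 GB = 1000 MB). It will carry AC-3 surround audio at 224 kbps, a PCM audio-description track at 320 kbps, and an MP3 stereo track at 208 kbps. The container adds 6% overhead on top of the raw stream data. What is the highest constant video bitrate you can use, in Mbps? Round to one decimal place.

4.7 Mbps

Budget: 3.5 GB = 28000.0 Mb.
Stream payload after overhead: 28000.0 / 1.06 = 26415.1 Mb.
1 h 21 min = 81 min = 4860 s
Total bitrate budget: 26415.1 Mb / 4860 s = 5.435 Mbps.
Audio total: 224 + 320 + 208 = 752 kbps = 0.752 Mbps.
Video: 5.435 − 0.752 = 4.683 Mbps.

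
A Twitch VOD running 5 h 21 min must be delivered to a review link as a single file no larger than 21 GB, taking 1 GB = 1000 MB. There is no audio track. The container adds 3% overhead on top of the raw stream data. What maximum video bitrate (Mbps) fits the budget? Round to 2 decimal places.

Budget: 21 GB = 168000.0 Mb.
Stream payload after overhead: 168000.0 / 1.03 = 163106.8 Mb.
5 h 21 min = 321 min = 19260 s
Total bitrate budget: 163106.8 Mb / 19260 s = 8.469 Mbps.

8.47 Mbps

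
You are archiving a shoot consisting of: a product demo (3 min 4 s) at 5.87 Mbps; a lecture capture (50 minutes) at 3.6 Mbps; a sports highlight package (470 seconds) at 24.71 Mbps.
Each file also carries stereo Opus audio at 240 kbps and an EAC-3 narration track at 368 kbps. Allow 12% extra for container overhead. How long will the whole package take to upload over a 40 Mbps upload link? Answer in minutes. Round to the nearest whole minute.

Audio total: 240 + 368 = 608 kbps = 0.608 Mbps.
product demo: 6.478 Mbps × 184 s × 1.12 = 1335.0 Mb
lecture capture: 4.208 Mbps × 3000 s × 1.12 = 14138.9 Mb
sports highlight package: 25.318 Mbps × 470 s × 1.12 = 13327.4 Mb
Total: 28801.3 Mb = 3600.2 MB.
At 40 Mbps: 28801.3 / 40 = 720 s ≈ 12 minutes.

12 minutes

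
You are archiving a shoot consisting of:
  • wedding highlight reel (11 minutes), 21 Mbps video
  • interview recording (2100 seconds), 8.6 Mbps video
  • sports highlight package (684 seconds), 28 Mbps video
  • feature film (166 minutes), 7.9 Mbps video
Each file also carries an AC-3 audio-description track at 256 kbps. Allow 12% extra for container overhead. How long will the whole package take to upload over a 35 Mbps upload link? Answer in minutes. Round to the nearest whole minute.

Audio: 256 kbps = 0.256 Mbps.
wedding highlight reel: 21.256 Mbps × 660 s × 1.12 = 15712.4 Mb
interview recording: 8.856 Mbps × 2100 s × 1.12 = 20829.3 Mb
sports highlight package: 28.256 Mbps × 684 s × 1.12 = 21646.4 Mb
feature film: 8.156 Mbps × 9960 s × 1.12 = 90981.8 Mb
Total: 149169.9 Mb = 18646.2 MB.
At 35 Mbps: 149169.9 / 35 = 4262 s ≈ 71 minutes.

71 minutes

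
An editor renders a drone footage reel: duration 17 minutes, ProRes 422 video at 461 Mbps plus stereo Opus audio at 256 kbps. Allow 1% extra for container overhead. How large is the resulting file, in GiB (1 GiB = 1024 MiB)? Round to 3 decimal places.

55.319 GiB

17 min = 1020 s
Audio: 256 kbps = 0.256 Mbps.
Total bitrate: 461 + 0.256 = 461.256 Mbps.
Stream data: 461.256 Mbps × 1020 s = 470481.1 Mb.
With 1% container overhead: ×1.01.
475,186 Mb = 59,398,241,400 bytes ÷ 1,073,741,824 = 55.32 GiB.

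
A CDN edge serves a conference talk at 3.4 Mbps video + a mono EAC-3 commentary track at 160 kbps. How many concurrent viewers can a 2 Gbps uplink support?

561

Audio: 160 kbps = 0.160 Mbps.
Per-viewer media rate: 3.560 Mbps.
2 Gbps = 2,000 Mbps; 2,000 / 3.560 = 561.80 → 561 viewers.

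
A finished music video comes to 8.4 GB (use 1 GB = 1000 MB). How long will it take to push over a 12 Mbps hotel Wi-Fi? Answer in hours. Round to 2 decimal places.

1.56 hours

File: 8.4 GB = 67200.0 Mb.
At 12 Mbps: 67200.0 / 12 = 5600.0 s ≈ 1.56 hours.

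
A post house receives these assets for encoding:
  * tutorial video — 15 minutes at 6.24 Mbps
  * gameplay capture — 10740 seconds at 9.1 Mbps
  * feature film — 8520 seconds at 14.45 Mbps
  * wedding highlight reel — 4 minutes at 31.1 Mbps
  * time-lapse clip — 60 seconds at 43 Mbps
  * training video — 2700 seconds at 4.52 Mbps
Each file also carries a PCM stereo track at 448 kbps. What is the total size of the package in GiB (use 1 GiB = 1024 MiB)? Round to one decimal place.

Audio: 448 kbps = 0.448 Mbps.
tutorial video: 6.688 Mbps × 900 s = 6019.2 Mb
gameplay capture: 9.548 Mbps × 10740 s = 102545.5 Mb
feature film: 14.898 Mbps × 8520 s = 126931.0 Mb
wedding highlight reel: 31.548 Mbps × 240 s = 7571.5 Mb
time-lapse clip: 43.448 Mbps × 60 s = 2606.9 Mb
training video: 4.968 Mbps × 2700 s = 13413.6 Mb
Total: 259087.7 Mb = 32386.0 MB.
= 30.16 GiB.

30.2 GiB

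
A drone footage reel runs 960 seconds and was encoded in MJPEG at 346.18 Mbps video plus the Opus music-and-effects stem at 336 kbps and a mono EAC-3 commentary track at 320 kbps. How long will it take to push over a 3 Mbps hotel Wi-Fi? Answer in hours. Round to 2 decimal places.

Audio total: 336 + 320 = 656 kbps = 0.656 Mbps.
Total bitrate: 346.836 Mbps.
File: 346.836 Mbps × 960 s = 332962.6 Mb.
At 3 Mbps: 332962.6 / 3 = 110987.5 s ≈ 30.8 hours.

30.83 hours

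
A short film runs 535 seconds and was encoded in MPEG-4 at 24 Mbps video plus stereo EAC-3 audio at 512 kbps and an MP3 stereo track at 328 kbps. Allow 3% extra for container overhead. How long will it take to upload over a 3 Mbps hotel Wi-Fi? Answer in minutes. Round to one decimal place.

Audio total: 512 + 328 = 840 kbps = 0.840 Mbps.
Total bitrate: 24.840 Mbps.
File: 24.840 Mbps × 535 s = 13289.4 Mb.
With 3% container overhead: ×1.03. → 13688.1 Mb.
At 3 Mbps: 13688.1 / 3 = 4562.7 s ≈ 76 minutes.

76.0 minutes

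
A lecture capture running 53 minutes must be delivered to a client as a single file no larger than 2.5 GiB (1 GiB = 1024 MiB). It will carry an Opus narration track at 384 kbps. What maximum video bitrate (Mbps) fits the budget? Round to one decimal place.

Budget: 2.5 GiB = 21474.8 Mb.
53 min = 3180 s
Total bitrate budget: 21474.8 Mb / 3180 s = 6.753 Mbps.
Audio: 384 kbps = 0.384 Mbps.
Video: 6.753 − 0.384 = 6.369 Mbps.

6.4 Mbps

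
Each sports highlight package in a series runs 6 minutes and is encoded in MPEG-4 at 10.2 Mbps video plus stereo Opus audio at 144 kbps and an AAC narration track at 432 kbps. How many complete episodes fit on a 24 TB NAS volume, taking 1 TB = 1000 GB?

6 min = 360 s
Audio total: 144 + 432 = 576 kbps = 0.576 Mbps.
Total bitrate: 10.776 Mbps.
Per item: 10.776 Mbps × 360 s = 3,879 Mb = 484.9 MB.
Capacity: 24 TB = 192,000,000 Mb; 49492.70 items → 49492 complete.

49492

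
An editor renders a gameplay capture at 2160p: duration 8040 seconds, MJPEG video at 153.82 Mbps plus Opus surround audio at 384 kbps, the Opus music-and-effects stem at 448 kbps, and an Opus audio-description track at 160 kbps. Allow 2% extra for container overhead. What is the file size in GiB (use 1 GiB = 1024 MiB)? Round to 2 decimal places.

Audio total: 384 + 448 + 160 = 992 kbps = 0.992 Mbps.
Total bitrate: 153.82 + 0.992 = 154.812 Mbps.
Stream data: 154.812 Mbps × 8040 s = 1244688.5 Mb.
With 2% container overhead: ×1.02.
1,269,582 Mb = 158,697,781,200 bytes ÷ 1,073,741,824 = 147.8 GiB.

147.80 GiB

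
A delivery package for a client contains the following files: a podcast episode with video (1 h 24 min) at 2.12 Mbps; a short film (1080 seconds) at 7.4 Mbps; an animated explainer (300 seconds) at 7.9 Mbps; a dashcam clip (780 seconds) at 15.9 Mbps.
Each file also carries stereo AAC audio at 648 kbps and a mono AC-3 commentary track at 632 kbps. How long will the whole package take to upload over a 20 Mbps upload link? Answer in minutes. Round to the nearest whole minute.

Audio total: 648 + 632 = 1280 kbps = 1.280 Mbps.
podcast episode with video: 3.400 Mbps × 5040 s = 17136.0 Mb
short film: 8.680 Mbps × 1080 s = 9374.4 Mb
animated explainer: 9.180 Mbps × 300 s = 2754.0 Mb
dashcam clip: 17.180 Mbps × 780 s = 13400.4 Mb
Total: 42664.8 Mb = 5333.1 MB.
At 20 Mbps: 42664.8 / 20 = 2133 s ≈ 35.6 minutes.

36 minutes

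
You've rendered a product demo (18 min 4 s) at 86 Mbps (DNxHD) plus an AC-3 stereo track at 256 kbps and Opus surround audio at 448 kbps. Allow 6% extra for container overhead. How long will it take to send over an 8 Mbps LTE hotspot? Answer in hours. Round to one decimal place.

3.5 hours

18 min 4 s = 1084 s
Audio total: 256 + 448 = 704 kbps = 0.704 Mbps.
Total bitrate: 86.704 Mbps.
File: 86.704 Mbps × 1084 s = 93987.1 Mb.
With 6% container overhead: ×1.06. → 99626.4 Mb.
At 8 Mbps: 99626.4 / 8 = 12453.3 s ≈ 3.46 hours.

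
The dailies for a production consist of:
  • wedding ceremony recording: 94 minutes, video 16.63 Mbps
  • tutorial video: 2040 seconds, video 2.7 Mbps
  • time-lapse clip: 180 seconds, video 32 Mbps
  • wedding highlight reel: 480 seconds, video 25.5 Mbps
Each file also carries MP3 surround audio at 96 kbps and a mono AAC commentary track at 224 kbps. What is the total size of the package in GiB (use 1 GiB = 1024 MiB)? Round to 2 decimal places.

Audio total: 96 + 224 = 320 kbps = 0.320 Mbps.
wedding ceremony recording: 16.950 Mbps × 5640 s = 95598.0 Mb
tutorial video: 3.020 Mbps × 2040 s = 6160.8 Mb
time-lapse clip: 32.320 Mbps × 180 s = 5817.6 Mb
wedding highlight reel: 25.820 Mbps × 480 s = 12393.6 Mb
Total: 119970.0 Mb = 14996.2 MB.
= 13.97 GiB.

13.97 GiB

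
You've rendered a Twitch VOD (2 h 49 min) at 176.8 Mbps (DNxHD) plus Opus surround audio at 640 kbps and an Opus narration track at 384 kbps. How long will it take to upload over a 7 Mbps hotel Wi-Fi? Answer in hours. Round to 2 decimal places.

71.55 hours

2 h 49 min = 169 min = 10140 s
Audio total: 640 + 384 = 1024 kbps = 1.024 Mbps.
Total bitrate: 177.824 Mbps.
File: 177.824 Mbps × 10140 s = 1803135.4 Mb.
At 7 Mbps: 1803135.4 / 7 = 257590.8 s ≈ 71.6 hours.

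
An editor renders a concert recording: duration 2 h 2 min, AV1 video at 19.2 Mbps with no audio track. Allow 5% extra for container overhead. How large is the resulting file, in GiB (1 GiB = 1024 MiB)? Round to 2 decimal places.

2 h 2 min = 122 min = 7320 s
Total bitrate: 19.2 Mbps.
Stream data: 19.200 Mbps × 7320 s = 140544.0 Mb.
With 5% container overhead: ×1.05.
147,571 Mb = 18,446,400,000 bytes ÷ 1,073,741,824 = 17.18 GiB.

17.18 GiB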